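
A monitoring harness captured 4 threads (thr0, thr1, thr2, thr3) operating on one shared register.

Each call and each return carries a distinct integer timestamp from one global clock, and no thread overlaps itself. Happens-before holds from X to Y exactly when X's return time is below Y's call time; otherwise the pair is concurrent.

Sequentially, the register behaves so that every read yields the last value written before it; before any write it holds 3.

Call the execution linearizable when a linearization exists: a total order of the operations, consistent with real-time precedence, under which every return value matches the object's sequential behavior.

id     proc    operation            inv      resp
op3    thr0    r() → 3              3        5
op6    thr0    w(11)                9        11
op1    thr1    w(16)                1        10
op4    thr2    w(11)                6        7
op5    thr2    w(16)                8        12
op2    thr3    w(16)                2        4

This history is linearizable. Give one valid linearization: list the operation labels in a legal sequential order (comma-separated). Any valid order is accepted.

1. op3 r() → 3, leaving value 3
2. op1 w(16), leaving value 16
3. op2 w(16), leaving value 16
4. op4 w(11), leaving value 11
5. op5 w(16), leaving value 16
6. op6 w(11), leaving value 11

op3, op1, op2, op4, op5, op6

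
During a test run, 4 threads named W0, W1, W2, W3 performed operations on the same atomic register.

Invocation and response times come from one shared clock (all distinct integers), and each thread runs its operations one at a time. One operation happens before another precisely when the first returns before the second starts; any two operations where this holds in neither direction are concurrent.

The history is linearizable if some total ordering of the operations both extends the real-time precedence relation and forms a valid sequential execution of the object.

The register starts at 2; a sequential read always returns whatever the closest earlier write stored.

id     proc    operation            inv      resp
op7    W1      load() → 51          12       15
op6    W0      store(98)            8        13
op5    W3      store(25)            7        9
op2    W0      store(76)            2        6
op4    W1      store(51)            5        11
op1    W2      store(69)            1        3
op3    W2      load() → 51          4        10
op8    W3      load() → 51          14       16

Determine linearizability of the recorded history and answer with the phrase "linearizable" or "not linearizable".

linearizable

witness order: op1, op2, op5, op6, op4, op3, op7, op8
step 1: op1 store(69) — value 69
step 2: op2 store(76) — value 76
step 3: op5 store(25) — value 25
step 4: op6 store(98) — value 98
step 5: op4 store(51) — value 51
step 6: op3 load() → 51 — value 51
step 7: op7 load() → 51 — value 51
step 8: op8 load() → 51 — value 51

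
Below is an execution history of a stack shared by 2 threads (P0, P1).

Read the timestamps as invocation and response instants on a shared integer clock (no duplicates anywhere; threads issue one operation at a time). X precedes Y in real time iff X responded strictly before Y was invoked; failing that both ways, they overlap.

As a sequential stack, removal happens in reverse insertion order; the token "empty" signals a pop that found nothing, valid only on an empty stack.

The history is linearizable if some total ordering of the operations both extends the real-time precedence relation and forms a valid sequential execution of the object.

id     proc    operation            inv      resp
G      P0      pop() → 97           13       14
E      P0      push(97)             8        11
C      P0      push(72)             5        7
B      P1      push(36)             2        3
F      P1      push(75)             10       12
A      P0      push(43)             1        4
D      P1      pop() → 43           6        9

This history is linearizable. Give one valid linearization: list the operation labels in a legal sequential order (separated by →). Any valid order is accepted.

after step 1 (B push(36)): stack <36>
after step 2 (A push(43)): stack <36,43>
after step 3 (D pop() → 43): stack <36>
after step 4 (C push(72)): stack <36,72>
after step 5 (F push(75)): stack <36,72,75>
after step 6 (E push(97)): stack <36,72,75,97>
after step 7 (G pop() → 97): stack <36,72,75>

B → A → D → C → F → E → G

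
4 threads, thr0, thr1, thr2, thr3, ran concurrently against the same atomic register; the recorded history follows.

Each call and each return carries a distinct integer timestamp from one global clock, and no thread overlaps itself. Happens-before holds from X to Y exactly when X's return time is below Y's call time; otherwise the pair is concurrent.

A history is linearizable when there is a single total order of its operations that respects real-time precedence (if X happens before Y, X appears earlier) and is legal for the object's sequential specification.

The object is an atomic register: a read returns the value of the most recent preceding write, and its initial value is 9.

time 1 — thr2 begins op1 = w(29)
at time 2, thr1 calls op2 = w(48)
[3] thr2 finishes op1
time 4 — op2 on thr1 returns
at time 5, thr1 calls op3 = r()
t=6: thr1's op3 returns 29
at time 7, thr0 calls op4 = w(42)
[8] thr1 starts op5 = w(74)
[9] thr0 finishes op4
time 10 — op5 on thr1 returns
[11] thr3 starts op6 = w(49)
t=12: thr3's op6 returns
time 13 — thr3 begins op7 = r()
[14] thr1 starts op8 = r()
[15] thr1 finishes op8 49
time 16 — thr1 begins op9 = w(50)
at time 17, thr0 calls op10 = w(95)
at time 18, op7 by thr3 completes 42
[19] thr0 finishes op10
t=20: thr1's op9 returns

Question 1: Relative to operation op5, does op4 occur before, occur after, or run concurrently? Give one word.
Answer: concurrent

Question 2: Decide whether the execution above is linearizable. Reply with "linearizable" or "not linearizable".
events 1..17 are fine; event 18 — the response of op7 at time 18 — makes the prefix non-linearizable
8 orders of the 8 completed atomic register ops respect real time; none is legal
include/drop combinations of the 2 pending operations (op9, op10) were all tried; none helps
take op1, op2, op3, op4, op5, op6, op7, op8 (pending dropped): step 3 already fails, because op3 r() → 29 cannot occur there
take op1, op2, op3, op4, op5, op6, op8, op7 (pending dropped): step 3 already fails, because op3 r() → 29 cannot occur there

not linearizable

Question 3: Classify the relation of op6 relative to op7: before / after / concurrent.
Answer: before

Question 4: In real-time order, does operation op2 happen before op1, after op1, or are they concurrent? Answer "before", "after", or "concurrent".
Answer: concurrent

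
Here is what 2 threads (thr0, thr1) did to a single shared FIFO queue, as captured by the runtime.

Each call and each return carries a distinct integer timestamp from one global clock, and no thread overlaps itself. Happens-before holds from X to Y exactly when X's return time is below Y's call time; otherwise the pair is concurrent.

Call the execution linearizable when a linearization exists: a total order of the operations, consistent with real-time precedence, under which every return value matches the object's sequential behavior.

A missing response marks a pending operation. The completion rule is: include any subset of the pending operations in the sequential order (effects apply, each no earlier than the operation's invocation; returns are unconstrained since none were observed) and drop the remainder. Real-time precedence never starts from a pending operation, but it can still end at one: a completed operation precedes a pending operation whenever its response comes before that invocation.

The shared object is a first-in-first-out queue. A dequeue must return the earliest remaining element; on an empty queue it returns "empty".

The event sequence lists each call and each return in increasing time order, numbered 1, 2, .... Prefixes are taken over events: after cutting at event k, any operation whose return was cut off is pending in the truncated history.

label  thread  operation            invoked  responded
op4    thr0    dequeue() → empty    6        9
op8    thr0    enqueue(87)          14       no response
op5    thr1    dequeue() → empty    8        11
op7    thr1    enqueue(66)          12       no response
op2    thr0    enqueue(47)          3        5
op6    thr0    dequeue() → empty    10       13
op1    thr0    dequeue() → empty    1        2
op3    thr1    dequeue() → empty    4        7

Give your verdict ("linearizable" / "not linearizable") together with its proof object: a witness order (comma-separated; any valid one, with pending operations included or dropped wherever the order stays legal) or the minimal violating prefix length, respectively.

not linearizable — minimal violating prefix: 11 events

prefix check: 1..10 passes, 1..11 fails once op5's time-11 response joins
5 orders of the 5 completed FIFO queue ops respect real time; none is legal
completion choices over the 1 pending operation (op6) were checked; none helps
for example op1, op2, op3, op4, op5 (pending dropped) fails at step 3: op3 dequeue() → empty is not legal there
for example op1, op2, op3, op5, op4 (pending dropped) fails at step 3: op3 dequeue() → empty is not legal there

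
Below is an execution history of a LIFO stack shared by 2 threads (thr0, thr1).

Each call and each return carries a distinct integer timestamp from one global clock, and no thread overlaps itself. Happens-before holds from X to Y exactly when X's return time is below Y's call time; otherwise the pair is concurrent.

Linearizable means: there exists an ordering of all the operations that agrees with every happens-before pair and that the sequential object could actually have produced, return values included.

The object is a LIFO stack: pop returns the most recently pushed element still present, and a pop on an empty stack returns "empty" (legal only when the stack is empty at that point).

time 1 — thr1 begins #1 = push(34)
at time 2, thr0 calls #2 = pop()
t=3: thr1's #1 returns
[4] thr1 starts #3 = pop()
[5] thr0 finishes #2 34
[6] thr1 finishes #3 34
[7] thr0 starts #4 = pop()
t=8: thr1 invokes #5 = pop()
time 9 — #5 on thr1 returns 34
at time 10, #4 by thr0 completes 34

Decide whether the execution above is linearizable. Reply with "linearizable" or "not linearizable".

cut after 5 events: linearizable; cut after 6 events (#3 responds, time 6): not linearizable
no legal order exists: 3 real-time-consistent candidates over 3 completed LIFO stack operations, all rejected
for example #1, #2, #3 fails at step 3: #3 pop() → 34 is not legal there
for example #1, #3, #2 fails at step 3: #2 pop() → 34 is not legal there

not linearizable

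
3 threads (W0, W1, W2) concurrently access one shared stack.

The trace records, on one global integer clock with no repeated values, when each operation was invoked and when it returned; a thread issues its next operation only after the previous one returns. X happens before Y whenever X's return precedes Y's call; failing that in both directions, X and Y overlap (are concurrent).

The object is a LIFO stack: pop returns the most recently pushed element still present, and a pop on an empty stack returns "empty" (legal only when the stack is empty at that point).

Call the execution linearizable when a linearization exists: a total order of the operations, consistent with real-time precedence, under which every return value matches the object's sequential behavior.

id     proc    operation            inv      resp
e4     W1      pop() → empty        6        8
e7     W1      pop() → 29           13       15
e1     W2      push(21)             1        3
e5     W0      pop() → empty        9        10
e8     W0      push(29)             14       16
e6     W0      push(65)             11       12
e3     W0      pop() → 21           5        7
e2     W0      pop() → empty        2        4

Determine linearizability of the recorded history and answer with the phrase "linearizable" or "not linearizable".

a witness: e2, e1, e3, e4, e5, e6, e8, e7
1. e2 pop() → empty, leaving stack <>
2. e1 push(21), leaving stack <21>
3. e3 pop() → 21, leaving stack <>
4. e4 pop() → empty, leaving stack <>
5. e5 pop() → empty, leaving stack <>
6. e6 push(65), leaving stack <65>
7. e8 push(29), leaving stack <65,29>
8. e7 pop() → 29, leaving stack <65>

linearizable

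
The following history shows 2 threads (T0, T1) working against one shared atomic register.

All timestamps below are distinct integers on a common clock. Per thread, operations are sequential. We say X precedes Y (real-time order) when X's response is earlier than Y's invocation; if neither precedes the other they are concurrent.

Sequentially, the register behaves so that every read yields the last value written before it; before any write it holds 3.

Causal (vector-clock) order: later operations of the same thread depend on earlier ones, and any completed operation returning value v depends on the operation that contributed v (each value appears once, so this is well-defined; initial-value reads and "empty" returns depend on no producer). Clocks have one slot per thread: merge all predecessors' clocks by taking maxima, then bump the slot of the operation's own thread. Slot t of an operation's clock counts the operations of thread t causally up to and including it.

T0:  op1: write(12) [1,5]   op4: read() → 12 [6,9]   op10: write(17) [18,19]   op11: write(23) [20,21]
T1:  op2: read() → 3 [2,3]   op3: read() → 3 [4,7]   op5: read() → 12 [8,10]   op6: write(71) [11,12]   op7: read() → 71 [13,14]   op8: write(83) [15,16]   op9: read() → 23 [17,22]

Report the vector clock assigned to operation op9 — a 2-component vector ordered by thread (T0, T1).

root op op2, invoked 2: fresh clock plus T1's own tick → (0, 1)
root op op1, invoked 1: fresh clock plus T0's own tick → (1, 0)
merge at op3 (invoked 4): VC(op2)=(0, 1), own-thread bump on T1 → (0, 2)
merge at op4 (invoked 6): VC(op1)=(1, 0), own-thread bump on T0 → (2, 0)
merge at op10 (invoked 18): VC(op4)=(2, 0), own-thread bump on T0 → (3, 0)
merge at op5 (invoked 8): VC(op1)=(1, 0), VC(op3)=(0, 2), own-thread bump on T1 → (1, 3)
merge at op11 (invoked 20): VC(op10)=(3, 0), own-thread bump on T0 → (4, 0)
merge at op6 (invoked 11): VC(op5)=(1, 3), own-thread bump on T1 → (1, 4)
merge at op7 (invoked 13): VC(op6)=(1, 4), own-thread bump on T1 → (1, 5)
merge at op8 (invoked 15): VC(op7)=(1, 5), own-thread bump on T1 → (1, 6)
merge at op9 (invoked 17): VC(op8)=(1, 6), VC(op11)=(4, 0), own-thread bump on T1 → (4, 7)
target: VC(op9) = (4, 7)

(4, 7)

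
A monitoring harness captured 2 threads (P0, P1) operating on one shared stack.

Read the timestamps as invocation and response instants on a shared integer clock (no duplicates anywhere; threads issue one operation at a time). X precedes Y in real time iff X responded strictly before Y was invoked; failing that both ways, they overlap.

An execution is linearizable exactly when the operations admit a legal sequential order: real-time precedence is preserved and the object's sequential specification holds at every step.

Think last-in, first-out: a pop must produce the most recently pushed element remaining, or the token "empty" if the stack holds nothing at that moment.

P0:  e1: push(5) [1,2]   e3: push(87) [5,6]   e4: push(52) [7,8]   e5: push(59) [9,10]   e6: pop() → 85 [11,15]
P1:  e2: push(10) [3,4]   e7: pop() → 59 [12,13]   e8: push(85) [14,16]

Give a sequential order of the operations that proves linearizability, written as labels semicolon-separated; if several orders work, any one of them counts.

after step 1 (e1 push(5)): stack <5>
after step 2 (e2 push(10)): stack <5,10>
after step 3 (e3 push(87)): stack <5,10,87>
after step 4 (e4 push(52)): stack <5,10,87,52>
after step 5 (e5 push(59)): stack <5,10,87,52,59>
after step 6 (e7 pop() → 59): stack <5,10,87,52>
after step 7 (e8 push(85)): stack <5,10,87,52,85>
after step 8 (e6 pop() → 85): stack <5,10,87,52>

e1; e2; e3; e4; e5; e7; e8; e6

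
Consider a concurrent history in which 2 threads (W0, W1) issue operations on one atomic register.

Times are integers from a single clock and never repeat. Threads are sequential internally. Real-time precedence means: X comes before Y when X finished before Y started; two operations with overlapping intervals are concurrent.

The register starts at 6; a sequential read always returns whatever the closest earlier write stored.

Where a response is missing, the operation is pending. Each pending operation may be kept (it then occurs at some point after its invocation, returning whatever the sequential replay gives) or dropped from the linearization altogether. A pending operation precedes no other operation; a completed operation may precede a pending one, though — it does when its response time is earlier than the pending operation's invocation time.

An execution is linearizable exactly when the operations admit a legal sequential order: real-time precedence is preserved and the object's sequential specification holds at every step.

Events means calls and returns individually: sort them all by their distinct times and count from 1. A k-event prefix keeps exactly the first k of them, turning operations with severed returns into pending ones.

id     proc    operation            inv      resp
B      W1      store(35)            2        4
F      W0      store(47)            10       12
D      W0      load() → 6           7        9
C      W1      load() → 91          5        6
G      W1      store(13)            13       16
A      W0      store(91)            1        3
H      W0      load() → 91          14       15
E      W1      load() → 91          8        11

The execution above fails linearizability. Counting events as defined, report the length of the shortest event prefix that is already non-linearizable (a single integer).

events 1..8 are linearizable, e.g. via B, A, C:
1. B store(35), leaving value 35
2. A store(91), leaving value 91
3. C load() → 91, leaving value 91
adding event 9 (D responds at 9) leaves no legal real-time order
including or dropping the 1 pending operation (E) in any combination fails
take A, B, C, D (pending dropped): step 3 already fails, because C load() → 91 cannot occur there
take B, A, C, D (pending dropped): step 4 already fails, because D load() → 6 cannot occur there

9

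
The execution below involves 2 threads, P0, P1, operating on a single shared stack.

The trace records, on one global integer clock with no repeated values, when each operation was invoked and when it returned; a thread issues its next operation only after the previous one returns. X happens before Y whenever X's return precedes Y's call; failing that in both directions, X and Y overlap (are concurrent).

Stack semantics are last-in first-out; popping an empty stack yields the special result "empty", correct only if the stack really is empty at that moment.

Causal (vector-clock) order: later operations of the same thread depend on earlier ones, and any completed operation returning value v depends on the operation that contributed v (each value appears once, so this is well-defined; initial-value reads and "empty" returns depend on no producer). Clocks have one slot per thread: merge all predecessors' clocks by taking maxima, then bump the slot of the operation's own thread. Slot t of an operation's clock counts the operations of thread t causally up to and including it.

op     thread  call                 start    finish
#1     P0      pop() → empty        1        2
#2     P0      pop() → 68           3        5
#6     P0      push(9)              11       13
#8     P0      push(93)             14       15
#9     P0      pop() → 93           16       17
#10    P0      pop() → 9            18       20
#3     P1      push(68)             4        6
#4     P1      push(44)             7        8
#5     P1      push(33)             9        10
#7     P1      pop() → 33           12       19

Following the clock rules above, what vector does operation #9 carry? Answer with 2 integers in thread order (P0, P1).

(5, 1)

root op #3, invoked 4: fresh clock plus P1's own tick → (0, 1)
root op #1, invoked 1: fresh clock plus P0's own tick → (1, 0)
merge at #4 (invoked 7): VC(#3)=(0, 1), own-thread bump on P1 → (0, 2)
merge at #5 (invoked 9): VC(#4)=(0, 2), own-thread bump on P1 → (0, 3)
merge at #2 (invoked 3): VC(#1)=(1, 0), VC(#3)=(0, 1), own-thread bump on P0 → (2, 1)
merge at #7 (invoked 12): VC(#5)=(0, 3), own-thread bump on P1 → (0, 4)
merge at #6 (invoked 11): VC(#2)=(2, 1), own-thread bump on P0 → (3, 1)
merge at #8 (invoked 14): VC(#6)=(3, 1), own-thread bump on P0 → (4, 1)
merge at #9 (invoked 16): VC(#8)=(4, 1), own-thread bump on P0 → (5, 1)
merge at #10 (invoked 18): VC(#6)=(3, 1), VC(#9)=(5, 1), own-thread bump on P0 → (6, 1)
target: VC(#9) = (5, 1)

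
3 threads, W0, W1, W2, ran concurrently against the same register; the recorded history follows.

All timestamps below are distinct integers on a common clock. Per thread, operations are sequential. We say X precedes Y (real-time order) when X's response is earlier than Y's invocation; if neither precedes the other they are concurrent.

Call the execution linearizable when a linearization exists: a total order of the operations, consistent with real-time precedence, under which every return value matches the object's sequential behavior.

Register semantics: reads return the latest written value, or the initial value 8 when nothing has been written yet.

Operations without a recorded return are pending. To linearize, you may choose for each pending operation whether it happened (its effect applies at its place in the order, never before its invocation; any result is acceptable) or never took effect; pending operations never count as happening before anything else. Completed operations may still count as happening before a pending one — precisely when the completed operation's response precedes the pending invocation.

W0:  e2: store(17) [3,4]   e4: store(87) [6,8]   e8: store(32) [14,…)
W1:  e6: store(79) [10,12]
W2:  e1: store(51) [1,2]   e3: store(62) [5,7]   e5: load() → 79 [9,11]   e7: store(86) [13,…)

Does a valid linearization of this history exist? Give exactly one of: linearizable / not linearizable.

linearizable

a witness: e1, e2, e3, e4, e6, e5
step 1: e1 store(51) — value 51
step 2: e2 store(17) — value 17
step 3: e3 store(62) — value 62
step 4: e4 store(87) — value 87
step 5: e6 store(79) — value 79
step 6: e5 load() → 79 — value 79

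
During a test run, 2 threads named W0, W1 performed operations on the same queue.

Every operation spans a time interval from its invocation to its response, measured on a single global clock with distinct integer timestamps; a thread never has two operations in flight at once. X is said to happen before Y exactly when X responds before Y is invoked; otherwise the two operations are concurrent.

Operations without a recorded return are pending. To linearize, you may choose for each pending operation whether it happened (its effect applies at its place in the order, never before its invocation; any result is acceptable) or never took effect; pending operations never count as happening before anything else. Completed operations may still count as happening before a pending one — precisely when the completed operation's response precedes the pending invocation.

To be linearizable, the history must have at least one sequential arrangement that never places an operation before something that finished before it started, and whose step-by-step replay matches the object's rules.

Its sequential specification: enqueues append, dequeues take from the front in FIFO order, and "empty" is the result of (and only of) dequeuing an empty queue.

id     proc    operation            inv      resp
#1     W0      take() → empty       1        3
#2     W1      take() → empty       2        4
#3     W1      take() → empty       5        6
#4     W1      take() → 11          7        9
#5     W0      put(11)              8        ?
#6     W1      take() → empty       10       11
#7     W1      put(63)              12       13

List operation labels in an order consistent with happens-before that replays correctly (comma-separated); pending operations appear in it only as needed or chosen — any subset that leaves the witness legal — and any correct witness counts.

step 1: #1 take() → empty — queue <>
step 2: #2 take() → empty — queue <>
step 3: #3 take() → empty — queue <>
step 4: #5 put(11) (pending, included) — queue <11>
step 5: #4 take() → 11 — queue <>
step 6: #6 take() → empty — queue <>
step 7: #7 put(63) — queue <63>

#1, #2, #3, #5, #4, #6, #7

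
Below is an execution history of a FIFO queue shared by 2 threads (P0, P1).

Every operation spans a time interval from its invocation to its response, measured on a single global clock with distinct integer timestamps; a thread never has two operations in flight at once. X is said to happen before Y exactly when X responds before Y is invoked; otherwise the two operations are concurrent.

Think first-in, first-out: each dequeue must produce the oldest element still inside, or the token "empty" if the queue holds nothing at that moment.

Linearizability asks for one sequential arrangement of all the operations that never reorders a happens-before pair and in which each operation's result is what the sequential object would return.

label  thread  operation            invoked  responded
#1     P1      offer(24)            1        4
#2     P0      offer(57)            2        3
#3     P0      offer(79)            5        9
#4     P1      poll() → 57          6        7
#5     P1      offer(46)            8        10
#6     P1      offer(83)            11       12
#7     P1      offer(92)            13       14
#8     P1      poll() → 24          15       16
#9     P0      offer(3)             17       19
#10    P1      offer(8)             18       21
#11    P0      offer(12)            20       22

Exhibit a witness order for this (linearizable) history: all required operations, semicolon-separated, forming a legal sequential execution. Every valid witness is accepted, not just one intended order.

#2; #1; #3; #4; #5; #6; #7; #8; #9; #10; #11

1. #2 offer(57), leaving queue <57>
2. #1 offer(24), leaving queue <57,24>
3. #3 offer(79), leaving queue <57,24,79>
4. #4 poll() → 57, leaving queue <24,79>
5. #5 offer(46), leaving queue <24,79,46>
6. #6 offer(83), leaving queue <24,79,46,83>
7. #7 offer(92), leaving queue <24,79,46,83,92>
8. #8 poll() → 24, leaving queue <79,46,83,92>
9. #9 offer(3), leaving queue <79,46,83,92,3>
10. #10 offer(8), leaving queue <79,46,83,92,3,8>
11. #11 offer(12), leaving queue <79,46,83,92,3,8,12>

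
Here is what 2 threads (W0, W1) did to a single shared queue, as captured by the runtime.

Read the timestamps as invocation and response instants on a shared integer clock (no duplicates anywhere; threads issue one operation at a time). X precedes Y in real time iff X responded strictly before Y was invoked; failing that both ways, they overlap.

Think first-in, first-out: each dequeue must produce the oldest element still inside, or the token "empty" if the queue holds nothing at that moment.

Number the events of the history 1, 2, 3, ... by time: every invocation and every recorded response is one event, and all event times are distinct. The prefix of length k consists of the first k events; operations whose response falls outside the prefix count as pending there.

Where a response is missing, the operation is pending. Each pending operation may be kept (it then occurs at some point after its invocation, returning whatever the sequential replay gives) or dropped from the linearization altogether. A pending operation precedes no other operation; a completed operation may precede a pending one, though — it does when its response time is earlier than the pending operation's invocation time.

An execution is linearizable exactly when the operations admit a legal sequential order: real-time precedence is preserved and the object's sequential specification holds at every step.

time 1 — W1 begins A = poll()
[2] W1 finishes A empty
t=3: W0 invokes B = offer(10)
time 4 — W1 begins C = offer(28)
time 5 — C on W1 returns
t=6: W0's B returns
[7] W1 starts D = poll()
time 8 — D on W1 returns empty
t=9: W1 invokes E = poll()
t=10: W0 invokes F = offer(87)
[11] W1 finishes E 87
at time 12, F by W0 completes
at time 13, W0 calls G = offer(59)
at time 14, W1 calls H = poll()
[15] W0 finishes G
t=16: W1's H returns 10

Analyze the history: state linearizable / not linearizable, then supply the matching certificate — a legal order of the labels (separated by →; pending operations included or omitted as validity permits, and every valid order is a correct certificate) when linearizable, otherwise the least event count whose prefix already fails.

not linearizable — minimal violating prefix: 8 events

through event 7 a valid linearization exists; event 8 (D responding at time 8) ends that
every one of the 2 real-time-consistent orders over 4 completed queue ops fails the sequential spec
e.g. A, B, C, D: illegal at step 4, since D poll() → empty cannot apply there
e.g. A, C, B, D: illegal at step 4, since D poll() → empty cannot apply there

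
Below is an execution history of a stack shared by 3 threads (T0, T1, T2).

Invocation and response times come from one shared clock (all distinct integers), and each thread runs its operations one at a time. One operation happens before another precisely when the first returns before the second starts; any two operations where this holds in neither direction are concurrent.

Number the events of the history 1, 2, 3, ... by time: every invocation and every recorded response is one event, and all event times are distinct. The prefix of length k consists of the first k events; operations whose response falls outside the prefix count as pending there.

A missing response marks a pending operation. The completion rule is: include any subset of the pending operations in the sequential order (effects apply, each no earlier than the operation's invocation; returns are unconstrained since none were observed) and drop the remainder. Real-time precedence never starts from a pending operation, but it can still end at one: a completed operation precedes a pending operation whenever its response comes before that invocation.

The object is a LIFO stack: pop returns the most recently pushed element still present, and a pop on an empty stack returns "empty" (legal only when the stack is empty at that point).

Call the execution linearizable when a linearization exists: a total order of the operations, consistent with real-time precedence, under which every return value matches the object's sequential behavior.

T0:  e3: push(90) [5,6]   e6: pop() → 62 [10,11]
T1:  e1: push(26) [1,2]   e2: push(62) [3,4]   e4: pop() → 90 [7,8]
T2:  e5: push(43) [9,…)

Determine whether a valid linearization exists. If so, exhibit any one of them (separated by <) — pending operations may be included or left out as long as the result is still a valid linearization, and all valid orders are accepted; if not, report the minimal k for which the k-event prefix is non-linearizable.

1. e1 push(26), leaving stack <26>
2. e2 push(62), leaving stack <26,62>
3. e3 push(90), leaving stack <26,62,90>
4. e4 pop() → 90, leaving stack <26,62>
5. e6 pop() → 62, leaving stack <26>

linearizable — witness: e1 < e2 < e3 < e4 < e6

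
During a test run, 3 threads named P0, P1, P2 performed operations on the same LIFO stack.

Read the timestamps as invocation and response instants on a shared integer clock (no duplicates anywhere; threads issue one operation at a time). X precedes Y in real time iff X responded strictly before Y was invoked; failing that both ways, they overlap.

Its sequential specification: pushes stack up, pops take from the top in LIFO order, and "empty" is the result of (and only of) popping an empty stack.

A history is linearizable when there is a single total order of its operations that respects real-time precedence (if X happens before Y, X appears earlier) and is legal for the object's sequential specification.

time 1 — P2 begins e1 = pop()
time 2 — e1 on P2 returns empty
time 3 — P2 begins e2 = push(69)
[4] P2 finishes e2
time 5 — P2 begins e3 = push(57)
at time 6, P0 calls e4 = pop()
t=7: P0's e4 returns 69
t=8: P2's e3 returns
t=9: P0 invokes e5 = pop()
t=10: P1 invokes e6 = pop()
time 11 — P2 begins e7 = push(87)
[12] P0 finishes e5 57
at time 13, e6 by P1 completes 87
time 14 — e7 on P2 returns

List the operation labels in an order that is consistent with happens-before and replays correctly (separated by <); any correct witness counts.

after step 1 (e1 pop() → empty): stack <>
after step 2 (e2 push(69)): stack <69>
after step 3 (e4 pop() → 69): stack <>
after step 4 (e3 push(57)): stack <57>
after step 5 (e5 pop() → 57): stack <>
after step 6 (e7 push(87)): stack <87>
after step 7 (e6 pop() → 87): stack <>

e1 < e2 < e4 < e3 < e5 < e7 < e6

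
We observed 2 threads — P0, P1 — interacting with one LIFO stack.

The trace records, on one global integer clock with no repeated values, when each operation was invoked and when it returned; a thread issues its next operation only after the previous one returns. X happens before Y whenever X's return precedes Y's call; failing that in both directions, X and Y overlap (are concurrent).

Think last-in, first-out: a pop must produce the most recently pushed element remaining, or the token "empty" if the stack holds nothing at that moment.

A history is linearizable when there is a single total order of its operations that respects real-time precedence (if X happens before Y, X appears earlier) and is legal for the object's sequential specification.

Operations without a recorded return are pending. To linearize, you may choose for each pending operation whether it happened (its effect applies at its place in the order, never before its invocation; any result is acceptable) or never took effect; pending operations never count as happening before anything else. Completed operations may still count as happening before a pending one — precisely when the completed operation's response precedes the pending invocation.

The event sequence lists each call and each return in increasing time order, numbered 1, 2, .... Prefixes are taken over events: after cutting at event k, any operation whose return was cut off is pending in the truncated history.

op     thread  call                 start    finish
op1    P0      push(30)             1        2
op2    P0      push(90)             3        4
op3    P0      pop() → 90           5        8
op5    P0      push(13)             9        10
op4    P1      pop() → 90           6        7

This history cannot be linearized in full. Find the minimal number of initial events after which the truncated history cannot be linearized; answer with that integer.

one valid order for events 1..7 is op1, op2, op4:
step 1: op1 push(30) — stack <30>
step 2: op2 push(90) — stack <30,90>
step 3: op4 pop() → 90 — stack <30>
include event 8 — op3 responding at 8 — and every candidate order breaks
e.g. op1, op2, op3, op4: illegal at step 4, since op4 pop() → 90 cannot apply there
e.g. op1, op2, op4, op3: illegal at step 4, since op3 pop() → 90 cannot apply there

8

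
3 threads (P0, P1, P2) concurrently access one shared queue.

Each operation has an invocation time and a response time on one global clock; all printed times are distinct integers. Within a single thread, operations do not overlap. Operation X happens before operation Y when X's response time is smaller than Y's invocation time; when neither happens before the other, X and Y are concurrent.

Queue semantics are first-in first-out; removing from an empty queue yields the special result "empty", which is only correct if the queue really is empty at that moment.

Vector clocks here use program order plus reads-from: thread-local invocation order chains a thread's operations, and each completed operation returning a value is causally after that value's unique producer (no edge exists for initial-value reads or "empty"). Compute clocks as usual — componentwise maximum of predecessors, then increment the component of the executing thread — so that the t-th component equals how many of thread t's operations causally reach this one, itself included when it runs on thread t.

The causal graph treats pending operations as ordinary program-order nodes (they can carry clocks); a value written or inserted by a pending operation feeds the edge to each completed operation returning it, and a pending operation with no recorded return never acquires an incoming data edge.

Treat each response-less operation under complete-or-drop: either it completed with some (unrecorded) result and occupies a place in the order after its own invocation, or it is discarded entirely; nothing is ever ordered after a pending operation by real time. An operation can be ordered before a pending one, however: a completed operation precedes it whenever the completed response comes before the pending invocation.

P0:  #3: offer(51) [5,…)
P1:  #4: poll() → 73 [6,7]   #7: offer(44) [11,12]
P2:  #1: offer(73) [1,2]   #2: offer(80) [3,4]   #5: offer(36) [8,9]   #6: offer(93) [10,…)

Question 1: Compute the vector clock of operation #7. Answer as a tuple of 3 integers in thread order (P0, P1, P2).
Answer: (0, 2, 1)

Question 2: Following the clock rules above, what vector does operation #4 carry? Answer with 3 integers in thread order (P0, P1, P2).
Answer: (0, 1, 1)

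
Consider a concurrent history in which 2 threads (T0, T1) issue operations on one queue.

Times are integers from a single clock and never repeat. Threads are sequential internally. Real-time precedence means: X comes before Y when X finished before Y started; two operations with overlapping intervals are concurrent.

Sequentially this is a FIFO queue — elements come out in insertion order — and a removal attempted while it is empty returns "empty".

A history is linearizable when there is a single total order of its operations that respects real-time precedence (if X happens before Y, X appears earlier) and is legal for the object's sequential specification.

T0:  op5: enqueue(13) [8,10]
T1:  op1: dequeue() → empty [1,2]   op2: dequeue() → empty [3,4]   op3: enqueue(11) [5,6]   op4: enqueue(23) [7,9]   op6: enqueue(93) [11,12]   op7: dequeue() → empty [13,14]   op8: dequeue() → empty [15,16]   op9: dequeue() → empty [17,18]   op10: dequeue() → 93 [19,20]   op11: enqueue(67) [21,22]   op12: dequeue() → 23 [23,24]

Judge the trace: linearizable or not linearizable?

not linearizable

events 1..13 are fine; event 14 — the response of op7 at time 14 — makes the prefix non-linearizable
the 7 completed operations admit 2 real-time orders; each fails the queue replay
for example op1, op2, op3, op4, op5, op6, op7 fails at step 7: op7 dequeue() → empty is not legal there
for example op1, op2, op3, op5, op4, op6, op7 fails at step 7: op7 dequeue() → empty is not legal there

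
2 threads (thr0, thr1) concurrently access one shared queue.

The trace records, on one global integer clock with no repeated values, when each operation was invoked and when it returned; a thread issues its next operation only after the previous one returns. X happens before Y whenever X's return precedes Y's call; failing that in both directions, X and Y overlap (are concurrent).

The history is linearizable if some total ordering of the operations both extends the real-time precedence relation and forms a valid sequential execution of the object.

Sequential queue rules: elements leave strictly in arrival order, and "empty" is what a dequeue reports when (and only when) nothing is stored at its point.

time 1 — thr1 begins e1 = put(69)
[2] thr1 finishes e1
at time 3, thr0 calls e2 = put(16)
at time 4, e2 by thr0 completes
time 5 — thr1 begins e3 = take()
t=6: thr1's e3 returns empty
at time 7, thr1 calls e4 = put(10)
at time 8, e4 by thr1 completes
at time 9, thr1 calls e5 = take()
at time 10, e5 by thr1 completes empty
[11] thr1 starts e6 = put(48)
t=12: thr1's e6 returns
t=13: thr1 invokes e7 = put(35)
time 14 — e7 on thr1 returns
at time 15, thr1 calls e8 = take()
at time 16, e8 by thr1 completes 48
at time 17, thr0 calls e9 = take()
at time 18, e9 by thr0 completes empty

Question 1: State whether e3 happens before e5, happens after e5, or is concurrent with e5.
before

e3 spans [5,6], e5 spans [9,10]
resp(e3)=6 < inv(e5)=9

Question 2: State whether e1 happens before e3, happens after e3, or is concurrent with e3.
before

e1 spans [1,2], e3 spans [5,6]
resp(e1)=2 < inv(e3)=5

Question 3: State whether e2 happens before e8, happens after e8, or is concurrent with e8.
before

e2 spans [3,4], e8 spans [15,16]
resp(e2)=4 < inv(e8)=15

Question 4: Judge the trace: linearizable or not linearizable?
not linearizable

the violation lands at event 6, e3's response at time 6: events 1..5 linearize, events 1..6 do not
one real-time candidate order over the 3 completed operations — the queue replay rejects it
for example e1, e2, e3 fails at step 3: e3 take() → empty is not legal there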